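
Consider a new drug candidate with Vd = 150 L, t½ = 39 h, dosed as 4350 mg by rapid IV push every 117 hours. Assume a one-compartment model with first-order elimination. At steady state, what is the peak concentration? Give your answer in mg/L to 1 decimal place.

33.1 mg/L

The dosing interval is 3 half-lives, so f = 2^(−3) = 0.125.
Accumulation ratio R = 1/(1 − f) = 1/0.875 = 8/7.
Single-dose peak C₀ = D/Vd = 4350/150 = 29 mg/L.
Steady-state peak Cmax,ss = C₀·R = 29 × 8/7 ≈ 33.143 mg/L.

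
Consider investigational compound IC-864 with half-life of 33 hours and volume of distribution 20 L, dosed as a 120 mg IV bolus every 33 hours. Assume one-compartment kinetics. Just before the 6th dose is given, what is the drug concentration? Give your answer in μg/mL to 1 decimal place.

f = (1/2)^(τ/t½) = (1/2)^(33/33) ≈ 0.5000.
C₀ = D/Vd = 120/20 ≈ 6.000 μg/mL.
Before the 6th dose, 5 doses have been given. Superposition: Cmin = C₀·(f + f² + … + f^5).
≈ 6.000 × (0.5000 + 0.2500 + 0.1250 + 0.0625 + 0.0313) ≈ 6.000 × 0.9688 ≈ 5.813 μg/mL.

5.8 μg/mL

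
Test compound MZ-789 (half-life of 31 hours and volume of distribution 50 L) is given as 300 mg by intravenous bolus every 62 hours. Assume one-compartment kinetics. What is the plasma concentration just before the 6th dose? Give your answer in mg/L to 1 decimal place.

f = (1/2)^(τ/t½) = (1/2)^(62/31) ≈ 0.2500.
C₀ = D/Vd = 300/50 ≈ 6.000 mg/L.
Before the 6th dose, 5 doses have been given. Superposition: Cmin = C₀·(f + f² + … + f^5).
≈ 6.000 × (0.2500 + 0.0625 + 0.0156 + 0.0039 + 0.0010) ≈ 6.000 × 0.3330 ≈ 1.998 mg/L.

2.0 mg/L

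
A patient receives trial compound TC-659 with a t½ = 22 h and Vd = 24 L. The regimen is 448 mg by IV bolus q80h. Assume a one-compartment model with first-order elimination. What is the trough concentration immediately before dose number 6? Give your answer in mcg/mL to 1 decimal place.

f = (1/2)^(τ/t½) = (1/2)^(80/22) ≈ 0.0804.
C₀ = D/Vd = 448/24 ≈ 18.667 mcg/mL.
Before the 6th dose, 5 doses have been given. Superposition: Cmin = C₀·(f + f² + … + f^5).
≈ 18.667 × (0.0804 + 0.0065 + 0.0005 + 0.0000 + 0.0000) ≈ 18.667 × 0.0874 ≈ 1.631 mcg/mL.

1.6 mcg/mL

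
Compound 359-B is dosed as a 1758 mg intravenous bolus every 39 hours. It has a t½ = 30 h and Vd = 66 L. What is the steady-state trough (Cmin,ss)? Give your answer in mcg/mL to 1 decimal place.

τ/t½ = 39/30 ≈ 1.3, so fraction remaining f = (1/2)^(39/30) ≈ 0.4061.
Single-dose peak C₀ = D/Vd = 1758/66 ≈ 26.636 mcg/mL.
Steady-state trough Cmin,ss = C₀·f/(1−f) ≈ 26.636 × 0.4061/0.5939 ≈ 18.213 mcg/mL.

18.2 mcg/mL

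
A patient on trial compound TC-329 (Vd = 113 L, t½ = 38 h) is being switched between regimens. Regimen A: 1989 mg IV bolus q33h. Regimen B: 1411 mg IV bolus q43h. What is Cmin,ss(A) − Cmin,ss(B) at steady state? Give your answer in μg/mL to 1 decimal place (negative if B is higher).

10.8 μg/mL

Regimen A: f = (1/2)^(33/38) ≈ 0.5477; Cmin,ss = (1989/113)·f/(1−f) ≈ 21.314 μg/mL.
Regimen B: f = (1/2)^(43/38) ≈ 0.4564; Cmin,ss = (1411/113)·f/(1−f) ≈ 10.484 μg/mL.
Difference ≈ 21.314 − 10.484 ≈ 10.830 μg/mL.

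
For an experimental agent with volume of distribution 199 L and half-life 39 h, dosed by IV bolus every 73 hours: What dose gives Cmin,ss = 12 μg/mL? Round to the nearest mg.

τ/t½ = 73/39 ≈ 1.8718, so f = (1/2)^(73/39) ≈ 0.273233.
Cmin,ss = (D/Vd)·f/(1−f), so D = Cmin,ss·Vd·(1−f)/f.
D = 12 × 199 × (1−f)/f ≈ 12 × 199 × 2.65988 ≈ 6351.79 mg.

6352 mg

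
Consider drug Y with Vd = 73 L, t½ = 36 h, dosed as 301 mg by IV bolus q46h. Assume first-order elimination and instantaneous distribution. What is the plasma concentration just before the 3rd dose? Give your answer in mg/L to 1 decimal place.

f = (1/2)^(τ/t½) = (1/2)^(46/36) ≈ 0.4124.
C₀ = D/Vd = 301/73 ≈ 4.123 mg/L.
Before the 3rd dose, 2 doses have been given. Superposition: Cmin = C₀·(f + f²).
≈ 4.123 × (0.4124 + 0.1701) ≈ 4.123 × 0.5825 ≈ 2.402 mg/L.

2.4 mg/L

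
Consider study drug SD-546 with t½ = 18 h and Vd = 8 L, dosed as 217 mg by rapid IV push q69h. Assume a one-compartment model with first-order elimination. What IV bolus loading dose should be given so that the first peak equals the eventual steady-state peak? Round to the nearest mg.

f = (1/2)^(69/18) ≈ 0.070154; accumulation ratio R = 1/(1−f) ≈ 1.07545.
Loading dose to hit Cmax,ss on first dose: D_load = D_maint·R ≈ 217 × 1.07545 ≈ 233.37 mg.

233 mg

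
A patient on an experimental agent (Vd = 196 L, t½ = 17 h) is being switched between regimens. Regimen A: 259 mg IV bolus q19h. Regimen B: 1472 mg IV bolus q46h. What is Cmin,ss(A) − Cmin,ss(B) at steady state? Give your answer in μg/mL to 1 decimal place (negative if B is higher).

Regimen A: f = (1/2)^(19/17) ≈ 0.4608; Cmin,ss = (259/196)·f/(1−f) ≈ 1.129 μg/mL.
Regimen B: f = (1/2)^(46/17) ≈ 0.1533; Cmin,ss = (1472/196)·f/(1−f) ≈ 1.360 μg/mL.
Difference ≈ 1.129 − 1.360 ≈ -0.231 μg/mL.

-0.2 μg/mL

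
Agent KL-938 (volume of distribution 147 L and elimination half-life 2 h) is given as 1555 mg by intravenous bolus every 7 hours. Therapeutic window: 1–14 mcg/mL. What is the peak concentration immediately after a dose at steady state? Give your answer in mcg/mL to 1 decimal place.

k = ln2/t½ = ln2/2 ≈ 0.346574 h⁻¹; fraction remaining f = e^(−kτ) = e^(−0.346574×7) ≈ 0.0884.
Accumulation ratio R = 1/(1 − f) ≈ 1/0.9116 ≈ 1.0970.
Each bolus raises the concentration by D/Vd = 1555/147 ≈ 10.578 mcg/mL.
Steady-state peak Cmax,ss = C₀·R ≈ 10.578 × 1.0970 ≈ 11.604 mcg/mL.
Peak 11.6 mcg/mL vs MTC 14 mcg/mL: below toxic threshold.

11.6 mcg/mL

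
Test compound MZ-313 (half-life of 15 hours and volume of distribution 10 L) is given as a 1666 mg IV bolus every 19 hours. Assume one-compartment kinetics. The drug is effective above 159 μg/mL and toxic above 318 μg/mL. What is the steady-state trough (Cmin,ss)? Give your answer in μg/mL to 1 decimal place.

τ/t½ = 19/15 ≈ 1.2667, so fraction remaining f = (1/2)^(19/15) ≈ 0.4156.
At steady state, accumulation factor R = 1/(1 − e^(−kτ)) ≈ 1.7112.
Single-dose peak C₀ = D/Vd = 1666/10 ≈ 166.600 μg/mL.
Steady-state peak Cmax,ss = C₀·R ≈ 166.600 × 1.7112 ≈ 285.086 μg/mL.
Steady-state trough Cmin,ss = Cmax,ss·f ≈ 285.086 × 0.4156 ≈ 118.482 μg/mL.
Trough 118.5 μg/mL vs MEC 159 μg/mL: subtherapeutic.

118.5 μg/mL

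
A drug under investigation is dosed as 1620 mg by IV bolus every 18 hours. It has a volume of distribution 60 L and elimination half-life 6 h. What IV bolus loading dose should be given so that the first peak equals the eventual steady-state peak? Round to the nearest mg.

f = (1/2)^(18/6) ≈ 0.125000; accumulation ratio R = 1/(1−f) ≈ 1.14286.
Loading dose to hit Cmax,ss on first dose: D_load = D_maint·R ≈ 1620 × 1.14286 ≈ 1851.43 mg.

1851 mg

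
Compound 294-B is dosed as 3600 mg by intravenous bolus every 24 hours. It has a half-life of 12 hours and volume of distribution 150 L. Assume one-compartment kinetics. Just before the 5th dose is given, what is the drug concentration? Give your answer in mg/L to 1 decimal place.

8.0 mg/L

f = (1/2)^(τ/t½) = (1/2)^(24/12) ≈ 0.2500.
C₀ = D/Vd = 3600/150 ≈ 24.000 mg/L.
Before the 5th dose, 4 doses have been given. Superposition: Cmin = C₀·(f + f² + … + f^4).
≈ 24.000 × (0.2500 + 0.0625 + 0.0156 + 0.0039) ≈ 24.000 × 0.3320 ≈ 7.968 mg/L.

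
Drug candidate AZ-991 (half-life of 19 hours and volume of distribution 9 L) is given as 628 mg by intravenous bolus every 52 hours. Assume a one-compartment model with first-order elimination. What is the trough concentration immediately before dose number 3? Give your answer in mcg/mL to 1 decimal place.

f = (1/2)^(τ/t½) = (1/2)^(52/19) ≈ 0.1500.
C₀ = D/Vd = 628/9 ≈ 69.778 mcg/mL.
Before the 3rd dose, 2 doses have been given. Superposition: Cmin = C₀·(f + f²).
≈ 69.778 × (0.1500 + 0.0225) ≈ 69.778 × 0.1725 ≈ 12.037 mcg/mL.

12.0 mcg/mL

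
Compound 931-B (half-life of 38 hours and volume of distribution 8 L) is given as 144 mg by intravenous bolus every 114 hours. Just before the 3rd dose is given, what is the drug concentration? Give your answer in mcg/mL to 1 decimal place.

2.5 mcg/mL

f = (1/2)^(τ/t½) = (1/2)^(114/38) ≈ 0.1250.
C₀ = D/Vd = 144/8 ≈ 18.000 mcg/mL.
Before the 3rd dose, 2 doses have been given. Superposition: Cmin = C₀·(f + f²).
≈ 18.000 × (0.1250 + 0.0156) ≈ 18.000 × 0.1406 ≈ 2.531 mcg/mL.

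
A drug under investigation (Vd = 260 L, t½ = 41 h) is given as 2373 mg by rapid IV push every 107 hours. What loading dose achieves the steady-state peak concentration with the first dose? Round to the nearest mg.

f = (1/2)^(107/41) ≈ 0.163827; accumulation ratio R = 1/(1−f) ≈ 1.19592.
Loading dose to hit Cmax,ss on first dose: D_load = D_maint·R ≈ 2373 × 1.19592 ≈ 2837.92 mg.

2838 mg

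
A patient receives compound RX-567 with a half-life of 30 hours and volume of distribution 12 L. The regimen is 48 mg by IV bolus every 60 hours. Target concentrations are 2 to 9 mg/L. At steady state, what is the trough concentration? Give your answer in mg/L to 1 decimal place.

1.3 mg/L

τ = 60 h = 2 half-lives, so f = (1/2)^2 = 0.25.
At steady state, R = 1/(1 − 0.25) = 4/3.
Single-dose peak C₀ = D/Vd = 48/12 = 4 mg/L.
Steady-state peak Cmax,ss = C₀·R = 4 × 4/3 ≈ 5.333 mg/L.
Steady-state trough Cmin,ss = Cmax,ss·f ≈ 5.333 × 0.25 ≈ 1.333 mg/L.
Trough 1.3 mg/L vs MEC 2 mg/L: subtherapeutic.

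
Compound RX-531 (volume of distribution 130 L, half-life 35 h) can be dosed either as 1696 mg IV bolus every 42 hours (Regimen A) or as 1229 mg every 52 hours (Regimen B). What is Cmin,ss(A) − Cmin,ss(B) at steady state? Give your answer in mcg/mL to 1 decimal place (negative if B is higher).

Regimen A: f = (1/2)^(42/35) ≈ 0.4353; Cmin,ss = (1696/130)·f/(1−f) ≈ 10.057 mcg/mL.
Regimen B: f = (1/2)^(52/35) ≈ 0.3571; Cmin,ss = (1229/130)·f/(1−f) ≈ 5.251 mcg/mL.
Difference ≈ 10.057 − 5.251 ≈ 4.806 mcg/mL.

4.8 mcg/mL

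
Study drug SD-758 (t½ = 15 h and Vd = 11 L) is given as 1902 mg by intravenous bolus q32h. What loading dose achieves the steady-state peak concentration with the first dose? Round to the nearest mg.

2464 mg

f = (1/2)^(32/15) ≈ 0.227931; accumulation ratio R = 1/(1−f) ≈ 1.29522.
Loading dose to hit Cmax,ss on first dose: D_load = D_maint·R ≈ 1902 × 1.29522 ≈ 2463.51 mg.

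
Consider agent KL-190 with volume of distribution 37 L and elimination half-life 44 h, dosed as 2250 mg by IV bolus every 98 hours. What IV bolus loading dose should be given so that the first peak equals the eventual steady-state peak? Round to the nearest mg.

f = (1/2)^(98/44) ≈ 0.213562; accumulation ratio R = 1/(1−f) ≈ 1.27156.
Loading dose to hit Cmax,ss on first dose: D_load = D_maint·R ≈ 2250 × 1.27156 ≈ 2861.01 mg.

2861 mg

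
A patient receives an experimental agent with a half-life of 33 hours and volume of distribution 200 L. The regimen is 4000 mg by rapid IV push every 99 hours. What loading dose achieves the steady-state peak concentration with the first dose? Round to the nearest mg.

f = (1/2)^(99/33) ≈ 0.125000; accumulation ratio R = 1/(1−f) ≈ 1.14286.
Loading dose to hit Cmax,ss on first dose: D_load = D_maint·R ≈ 4000 × 1.14286 ≈ 4571.44 mg.

4571 mg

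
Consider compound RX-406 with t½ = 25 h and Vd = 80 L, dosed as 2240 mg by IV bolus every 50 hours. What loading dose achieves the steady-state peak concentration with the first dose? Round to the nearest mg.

f = (1/2)^(50/25) ≈ 0.250000; accumulation ratio R = 1/(1−f) ≈ 1.33333.
Loading dose to hit Cmax,ss on first dose: D_load = D_maint·R ≈ 2240 × 1.33333 ≈ 2986.66 mg.

2987 mg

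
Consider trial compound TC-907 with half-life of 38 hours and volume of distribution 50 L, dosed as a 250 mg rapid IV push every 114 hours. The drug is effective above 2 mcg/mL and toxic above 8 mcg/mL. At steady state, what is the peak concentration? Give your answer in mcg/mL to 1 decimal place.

τ = 114 h = 3 half-lives, so f = (1/2)^3 = 0.125.
At steady state, R = 1/(1 − 0.125) = 8/7.
Single-dose peak C₀ = D/Vd = 250/50 = 5 mcg/mL.
Steady-state peak Cmax,ss = C₀·R = 5 × 8/7 ≈ 5.714 mcg/mL.
Peak 5.7 mcg/mL vs MTC 8 mcg/mL: below toxic threshold.

5.7 mcg/mL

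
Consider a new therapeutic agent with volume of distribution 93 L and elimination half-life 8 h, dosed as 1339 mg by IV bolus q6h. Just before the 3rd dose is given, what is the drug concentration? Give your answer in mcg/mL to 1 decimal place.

13.7 mcg/mL

f = (1/2)^(τ/t½) = (1/2)^(6/8) ≈ 0.5946.
C₀ = D/Vd = 1339/93 ≈ 14.398 mcg/mL.
Before the 3rd dose, 2 doses have been given. Superposition: Cmin = C₀·(f + f²).
≈ 14.398 × (0.5946 + 0.3535) ≈ 14.398 × 0.9481 ≈ 13.651 mcg/mL.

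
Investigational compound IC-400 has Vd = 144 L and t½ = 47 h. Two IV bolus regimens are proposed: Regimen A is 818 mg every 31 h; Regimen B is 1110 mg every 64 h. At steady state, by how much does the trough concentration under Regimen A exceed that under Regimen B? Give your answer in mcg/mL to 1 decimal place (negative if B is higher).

Regimen A: f = (1/2)^(31/47) ≈ 0.6331; Cmin,ss = (818/144)·f/(1−f) ≈ 9.802 mcg/mL.
Regimen B: f = (1/2)^(64/47) ≈ 0.3891; Cmin,ss = (1110/144)·f/(1−f) ≈ 4.910 mcg/mL.
Difference ≈ 9.802 − 4.910 ≈ 4.892 mcg/mL.

4.9 mcg/mL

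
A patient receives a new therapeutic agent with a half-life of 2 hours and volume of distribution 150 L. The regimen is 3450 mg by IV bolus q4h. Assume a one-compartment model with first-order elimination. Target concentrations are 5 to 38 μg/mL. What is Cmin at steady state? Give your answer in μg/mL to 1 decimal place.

The dosing interval is 2 half-lives, so f = 2^(−2) = 0.25.
At steady state, R = 1/(1 − 0.25) = 4/3.
Single-dose peak C₀ = D/Vd = 3450/150 = 23 μg/mL.
Steady-state peak Cmax,ss = C₀·R = 23 × 4/3 ≈ 30.667 μg/mL.
Steady-state trough Cmin,ss = Cmax,ss·f ≈ 30.667 × 0.25 ≈ 7.667 μg/mL.
Trough 7.7 μg/mL vs MEC 5 μg/mL: adequate.

7.7 μg/mL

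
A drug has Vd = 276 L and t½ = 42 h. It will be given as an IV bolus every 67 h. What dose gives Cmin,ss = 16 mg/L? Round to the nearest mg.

τ/t½ = 67/42 ≈ 1.5952, so f = (1/2)^(67/42) ≈ 0.330968.
Cmin,ss = (D/Vd)·f/(1−f), so D = Cmin,ss·Vd·(1−f)/f.
D = 16 × 276 × (1−f)/f ≈ 16 × 276 × 2.02144 ≈ 8926.68 mg.

8927 mg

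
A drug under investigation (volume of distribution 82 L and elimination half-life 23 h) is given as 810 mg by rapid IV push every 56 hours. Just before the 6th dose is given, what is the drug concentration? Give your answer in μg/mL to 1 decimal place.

f = (1/2)^(τ/t½) = (1/2)^(56/23) ≈ 0.1850.
C₀ = D/Vd = 810/82 ≈ 9.878 μg/mL.
Before the 6th dose, 5 doses have been given. Superposition: Cmin = C₀·(f + f² + … + f^5).
≈ 9.878 × (0.1850 + 0.0342 + 0.0063 + 0.0012 + 0.0002) ≈ 9.878 × 0.2269 ≈ 2.241 μg/mL.

2.2 μg/mL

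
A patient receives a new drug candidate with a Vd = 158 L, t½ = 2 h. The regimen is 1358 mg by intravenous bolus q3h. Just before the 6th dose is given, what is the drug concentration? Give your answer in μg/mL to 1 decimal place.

4.7 μg/mL

f = (1/2)^(τ/t½) = (1/2)^(3/2) ≈ 0.3536.
C₀ = D/Vd = 1358/158 ≈ 8.595 μg/mL.
Before the 6th dose, 5 doses have been given. Superposition: Cmin = C₀·(f + f² + … + f^5).
≈ 8.595 × (0.3536 + 0.1250 + 0.0442 + 0.0156 + 0.0055) ≈ 8.595 × 0.5439 ≈ 4.675 μg/mL.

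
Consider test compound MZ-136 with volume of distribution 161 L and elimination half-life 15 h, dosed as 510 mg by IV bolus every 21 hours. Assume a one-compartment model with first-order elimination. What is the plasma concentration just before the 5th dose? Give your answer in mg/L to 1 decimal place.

f = (1/2)^(τ/t½) = (1/2)^(21/15) ≈ 0.3789.
C₀ = D/Vd = 510/161 ≈ 3.168 mg/L.
Before the 5th dose, 4 doses have been given. Superposition: Cmin = C₀·(f + f² + … + f^4).
≈ 3.168 × (0.3789 + 0.1436 + 0.0544 + 0.0206) ≈ 3.168 × 0.5975 ≈ 1.893 mg/L.

1.9 mg/L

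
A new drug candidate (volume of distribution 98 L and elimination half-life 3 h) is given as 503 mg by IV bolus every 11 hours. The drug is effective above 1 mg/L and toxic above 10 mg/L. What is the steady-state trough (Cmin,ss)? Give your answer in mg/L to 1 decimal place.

k = ln2/t½ = ln2/3 ≈ 0.231049 h⁻¹; fraction remaining f = e^(−kτ) = e^(−0.231049×11) ≈ 0.0787.
Accumulation ratio R = 1/(1 − f) ≈ 1/0.9213 ≈ 1.0854.
Single-dose peak C₀ = D/Vd = 503/98 ≈ 5.133 mg/L.
Cmax,ss = C₀/(1 − f) ≈ 5.133/0.9213 ≈ 5.571 mg/L.
One interval later, Cmin,ss = Cmax,ss·e^(−kτ) ≈ 5.571 × 0.0787 ≈ 0.438 mg/L.
Trough 0.4 mg/L vs MEC 1 mg/L: subtherapeutic.

0.4 mg/L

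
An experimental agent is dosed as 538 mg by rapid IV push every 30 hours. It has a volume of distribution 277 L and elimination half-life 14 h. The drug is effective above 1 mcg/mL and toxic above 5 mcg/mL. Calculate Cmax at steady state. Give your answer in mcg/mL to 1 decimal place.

k = ln2/t½ = ln2/14 ≈ 0.049511 h⁻¹; fraction remaining f = e^(−kτ) = e^(−0.049511×30) ≈ 0.2264.
Accumulation ratio R = 1/(1 − f) ≈ 1/0.7736 ≈ 1.2927.
Each bolus raises the concentration by D/Vd = 538/277 ≈ 1.942 mcg/mL.
Steady-state peak Cmax,ss = C₀·R ≈ 1.942 × 1.2927 ≈ 2.510 mcg/mL.
Peak 2.5 mcg/mL vs MTC 5 mcg/mL: below toxic threshold.

2.5 mcg/mL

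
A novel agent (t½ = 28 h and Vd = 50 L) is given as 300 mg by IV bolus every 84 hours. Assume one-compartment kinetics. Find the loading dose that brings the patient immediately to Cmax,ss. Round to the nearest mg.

f = (1/2)^(84/28) ≈ 0.125000; accumulation ratio R = 1/(1−f) ≈ 1.14286.
Loading dose to hit Cmax,ss on first dose: D_load = D_maint·R ≈ 300 × 1.14286 ≈ 342.86 mg.

343 mg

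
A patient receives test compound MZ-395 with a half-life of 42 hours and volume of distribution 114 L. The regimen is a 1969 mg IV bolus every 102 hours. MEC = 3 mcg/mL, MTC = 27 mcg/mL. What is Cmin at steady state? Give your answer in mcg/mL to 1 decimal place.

3.9 mcg/mL

Over one 102-h interval, 102/42 ≈ 2.4286 half-lives elapse, leaving f ≈ 0.1857 of each dose.
At steady state, accumulation factor R = 1/(1 − e^(−kτ)) ≈ 1.2280.
Single-dose peak C₀ = D/Vd = 1969/114 ≈ 17.272 mcg/mL.
Cmax,ss = C₀/(1 − f) ≈ 17.272/0.8143 ≈ 21.211 mcg/mL.
Steady-state trough Cmin,ss = Cmax,ss·f ≈ 21.211 × 0.1857 ≈ 3.939 mcg/mL.
Trough 3.9 mcg/mL vs MEC 3 mcg/mL: adequate.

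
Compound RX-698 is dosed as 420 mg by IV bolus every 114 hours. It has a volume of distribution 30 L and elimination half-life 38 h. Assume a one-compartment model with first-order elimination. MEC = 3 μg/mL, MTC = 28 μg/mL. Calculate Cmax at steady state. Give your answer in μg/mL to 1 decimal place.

16.0 μg/mL

τ = 114 h = 3 half-lives, so f = (1/2)^3 = 0.125.
At steady state, R = 1/(1 − 0.125) = 8/7.
Single-dose peak C₀ = D/Vd = 420/30 = 14 μg/mL.
Steady-state peak Cmax,ss = C₀·R = 14 × 8/7 ≈ 16.000 μg/mL.
Peak 16.0 μg/mL vs MTC 28 μg/mL: below toxic threshold.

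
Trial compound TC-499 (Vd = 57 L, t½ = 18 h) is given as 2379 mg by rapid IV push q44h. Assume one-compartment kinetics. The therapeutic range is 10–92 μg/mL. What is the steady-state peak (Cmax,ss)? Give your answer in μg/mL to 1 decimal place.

51.1 μg/mL

τ/t½ = 44/18 ≈ 2.4444, so fraction remaining f = (1/2)^(44/18) ≈ 0.1837.
Accumulation ratio R = 1/(1 − f) ≈ 1/0.8163 ≈ 1.2250.
Single-dose peak C₀ = D/Vd = 2379/57 ≈ 41.737 μg/mL.
Steady-state peak Cmax,ss = C₀·R ≈ 41.737 × 1.2250 ≈ 51.128 μg/mL.
Peak 51.1 μg/mL vs MTC 92 μg/mL: below toxic threshold.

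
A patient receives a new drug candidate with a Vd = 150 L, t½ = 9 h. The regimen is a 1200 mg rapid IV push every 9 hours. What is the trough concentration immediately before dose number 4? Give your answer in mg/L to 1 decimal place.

7.0 mg/L

f = (1/2)^(τ/t½) = (1/2)^(9/9) ≈ 0.5000.
C₀ = D/Vd = 1200/150 ≈ 8.000 mg/L.
Before the 4th dose, 3 doses have been given. Superposition: Cmin = C₀·(f + f² + … + f^3).
≈ 8.000 × (0.5000 + 0.2500 + 0.1250) ≈ 8.000 × 0.8750 ≈ 7.000 mg/L.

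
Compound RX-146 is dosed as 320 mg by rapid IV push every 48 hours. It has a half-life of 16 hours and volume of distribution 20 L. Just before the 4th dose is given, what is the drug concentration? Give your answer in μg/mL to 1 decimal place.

f = (1/2)^(τ/t½) = (1/2)^(48/16) ≈ 0.1250.
C₀ = D/Vd = 320/20 ≈ 16.000 μg/mL.
Before the 4th dose, 3 doses have been given. Superposition: Cmin = C₀·(f + f² + … + f^3).
≈ 16.000 × (0.1250 + 0.0156 + 0.0020) ≈ 16.000 × 0.1426 ≈ 2.282 μg/mL.

2.3 μg/mL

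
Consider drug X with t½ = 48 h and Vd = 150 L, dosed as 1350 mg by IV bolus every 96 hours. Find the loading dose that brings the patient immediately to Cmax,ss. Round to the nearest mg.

f = (1/2)^(96/48) ≈ 0.250000; accumulation ratio R = 1/(1−f) ≈ 1.33333.
Loading dose to hit Cmax,ss on first dose: D_load = D_maint·R ≈ 1350 × 1.33333 ≈ 1800.00 mg.

1800 mg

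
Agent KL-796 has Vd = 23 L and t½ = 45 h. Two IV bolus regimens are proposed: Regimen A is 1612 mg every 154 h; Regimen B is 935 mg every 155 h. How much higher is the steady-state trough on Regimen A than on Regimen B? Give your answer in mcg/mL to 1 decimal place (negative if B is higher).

3.1 mcg/mL

Regimen A: f = (1/2)^(154/45) ≈ 0.0933; Cmin,ss = (1612/23)·f/(1−f) ≈ 7.212 mcg/mL.
Regimen B: f = (1/2)^(155/45) ≈ 0.0919; Cmin,ss = (935/23)·f/(1−f) ≈ 4.114 mcg/mL.
Difference ≈ 7.212 − 4.114 ≈ 3.098 mcg/mL.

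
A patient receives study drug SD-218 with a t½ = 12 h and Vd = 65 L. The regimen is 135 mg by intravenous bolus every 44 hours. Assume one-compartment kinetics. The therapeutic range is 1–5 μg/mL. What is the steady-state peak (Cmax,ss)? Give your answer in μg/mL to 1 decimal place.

k = ln2/t½ = ln2/12 ≈ 0.057762 h⁻¹; fraction remaining f = e^(−kτ) = e^(−0.057762×44) ≈ 0.0787.
Accumulation ratio R = 1/(1 − f) ≈ 1/0.9213 ≈ 1.0854.
Single-dose peak C₀ = D/Vd = 135/65 ≈ 2.077 μg/mL.
Steady-state peak Cmax,ss = C₀·R ≈ 2.077 × 1.0854 ≈ 2.254 μg/mL.
Peak 2.3 μg/mL vs MTC 5 μg/mL: below toxic threshold.

2.3 μg/mL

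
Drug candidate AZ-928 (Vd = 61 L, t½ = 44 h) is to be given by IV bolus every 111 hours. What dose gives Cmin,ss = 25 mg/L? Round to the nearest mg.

τ/t½ = 111/44 ≈ 2.5227, so f = (1/2)^(111/44) ≈ 0.174014.
Cmin,ss = (D/Vd)·f/(1−f), so D = Cmin,ss·Vd·(1−f)/f.
D = 25 × 61 × (1−f)/f ≈ 25 × 61 × 4.74666 ≈ 7238.66 mg.

7239 mg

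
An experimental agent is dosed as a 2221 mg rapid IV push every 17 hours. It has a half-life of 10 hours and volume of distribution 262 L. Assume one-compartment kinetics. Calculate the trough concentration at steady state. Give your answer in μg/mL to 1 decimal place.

3.8 μg/mL

k = ln2/t½ = ln2/10 ≈ 0.069315 h⁻¹; fraction remaining f = e^(−kτ) = e^(−0.069315×17) ≈ 0.3078.
Accumulation ratio R = 1/(1 − f) ≈ 1/0.6922 ≈ 1.4447.
Each bolus raises the concentration by D/Vd = 2221/262 ≈ 8.477 μg/mL.
Steady-state peak Cmax,ss = C₀·R ≈ 8.477 × 1.4447 ≈ 12.247 μg/mL.
One interval later, Cmin,ss = Cmax,ss·e^(−kτ) ≈ 12.247 × 0.3078 ≈ 3.770 μg/mL.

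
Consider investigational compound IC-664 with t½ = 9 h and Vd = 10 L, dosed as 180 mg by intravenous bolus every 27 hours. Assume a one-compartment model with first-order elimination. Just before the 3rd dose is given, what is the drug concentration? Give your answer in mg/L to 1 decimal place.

2.5 mg/L

f = (1/2)^(τ/t½) = (1/2)^(27/9) ≈ 0.1250.
C₀ = D/Vd = 180/10 ≈ 18.000 mg/L.
Before the 3rd dose, 2 doses have been given. Superposition: Cmin = C₀·(f + f²).
≈ 18.000 × (0.1250 + 0.0156) ≈ 18.000 × 0.1406 ≈ 2.531 mg/L.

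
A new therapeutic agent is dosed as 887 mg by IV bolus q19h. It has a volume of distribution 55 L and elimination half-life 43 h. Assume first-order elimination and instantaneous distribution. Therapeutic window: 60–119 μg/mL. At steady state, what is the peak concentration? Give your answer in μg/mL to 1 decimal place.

Over one 19-h interval, 19/43 ≈ 0.44186 half-lives elapse, leaving f ≈ 0.7362 of each dose.
At steady state, accumulation factor R = 1/(1 − e^(−kτ)) ≈ 3.7908.
Single-dose peak C₀ = D/Vd = 887/55 ≈ 16.127 μg/mL.
Steady-state peak Cmax,ss = C₀·R ≈ 16.127 × 3.7908 ≈ 61.134 μg/mL.
Peak 61.1 μg/mL vs MTC 119 μg/mL: below toxic threshold.

61.1 μg/mL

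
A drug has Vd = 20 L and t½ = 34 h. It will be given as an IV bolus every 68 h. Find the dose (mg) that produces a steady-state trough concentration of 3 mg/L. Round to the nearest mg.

180 mg

τ/t½ = 68/34 ≈ 2, so f = (1/2)^(68/34) ≈ 0.250000.
Cmin,ss = (D/Vd)·f/(1−f), so D = Cmin,ss·Vd·(1−f)/f.
D = 3 × 20 × (1−f)/f ≈ 3 × 20 × 3.00000 ≈ 180.00 mg.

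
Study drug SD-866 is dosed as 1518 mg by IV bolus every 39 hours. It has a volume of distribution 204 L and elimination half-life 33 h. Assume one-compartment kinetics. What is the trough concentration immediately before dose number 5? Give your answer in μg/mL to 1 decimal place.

f = (1/2)^(τ/t½) = (1/2)^(39/33) ≈ 0.4408.
C₀ = D/Vd = 1518/204 ≈ 7.441 μg/mL.
Before the 5th dose, 4 doses have been given. Superposition: Cmin = C₀·(f + f² + … + f^4).
≈ 7.441 × (0.4408 + 0.1943 + 0.0856 + 0.0378) ≈ 7.441 × 0.7585 ≈ 5.644 μg/mL.

5.6 μg/mL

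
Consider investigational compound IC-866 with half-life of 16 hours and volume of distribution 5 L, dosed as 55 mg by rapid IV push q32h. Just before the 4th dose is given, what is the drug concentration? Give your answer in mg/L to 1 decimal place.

3.6 mg/L

f = (1/2)^(τ/t½) = (1/2)^(32/16) ≈ 0.2500.
C₀ = D/Vd = 55/5 ≈ 11.000 mg/L.
Before the 4th dose, 3 doses have been given. Superposition: Cmin = C₀·(f + f² + … + f^3).
≈ 11.000 × (0.2500 + 0.0625 + 0.0156) ≈ 11.000 × 0.3281 ≈ 3.609 mg/L.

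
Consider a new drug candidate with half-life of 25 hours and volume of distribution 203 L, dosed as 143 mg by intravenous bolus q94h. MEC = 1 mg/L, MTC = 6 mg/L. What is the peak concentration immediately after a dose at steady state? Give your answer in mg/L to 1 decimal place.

0.8 mg/L

Over one 94-h interval, 94/25 ≈ 3.76 half-lives elapse, leaving f ≈ 0.0738 of each dose.
Accumulation ratio R = 1/(1 − f) ≈ 1/0.9262 ≈ 1.0797.
Single-dose peak C₀ = D/Vd = 143/203 ≈ 0.704 mg/L.
Steady-state peak Cmax,ss = C₀·R ≈ 0.704 × 1.0797 ≈ 0.760 mg/L.
Peak 0.8 mg/L vs MTC 6 mg/L: below toxic threshold.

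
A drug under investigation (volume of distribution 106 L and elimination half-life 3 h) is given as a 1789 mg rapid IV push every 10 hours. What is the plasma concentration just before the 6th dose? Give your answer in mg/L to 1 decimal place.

1.9 mg/L

f = (1/2)^(τ/t½) = (1/2)^(10/3) ≈ 0.0992.
C₀ = D/Vd = 1789/106 ≈ 16.877 mg/L.
Before the 6th dose, 5 doses have been given. Superposition: Cmin = C₀·(f + f² + … + f^5).
≈ 16.877 × (0.0992 + 0.0098 + 0.0010 + 0.0001 + 0.0000) ≈ 16.877 × 0.1101 ≈ 1.858 mg/L.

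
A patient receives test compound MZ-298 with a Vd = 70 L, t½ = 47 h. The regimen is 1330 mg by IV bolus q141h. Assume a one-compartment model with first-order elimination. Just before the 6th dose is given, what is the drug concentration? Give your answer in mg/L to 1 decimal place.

f = (1/2)^(τ/t½) = (1/2)^(141/47) ≈ 0.1250.
C₀ = D/Vd = 1330/70 ≈ 19.000 mg/L.
Before the 6th dose, 5 doses have been given. Superposition: Cmin = C₀·(f + f² + … + f^5).
≈ 19.000 × (0.1250 + 0.0156 + 0.0020 + 0.0002 + 0.0000) ≈ 19.000 × 0.1428 ≈ 2.713 mg/L.

2.7 mg/L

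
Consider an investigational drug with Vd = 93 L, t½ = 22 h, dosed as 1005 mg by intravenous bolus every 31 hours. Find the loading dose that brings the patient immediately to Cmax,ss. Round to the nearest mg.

f = (1/2)^(31/22) ≈ 0.376549; accumulation ratio R = 1/(1−f) ≈ 1.60398.
Loading dose to hit Cmax,ss on first dose: D_load = D_maint·R ≈ 1005 × 1.60398 ≈ 1612.00 mg.

1612 mg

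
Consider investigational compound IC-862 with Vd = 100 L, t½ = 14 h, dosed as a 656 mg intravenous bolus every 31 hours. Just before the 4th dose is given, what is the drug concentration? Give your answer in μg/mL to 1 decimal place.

f = (1/2)^(τ/t½) = (1/2)^(31/14) ≈ 0.2155.
C₀ = D/Vd = 656/100 ≈ 6.560 μg/mL.
Before the 4th dose, 3 doses have been given. Superposition: Cmin = C₀·(f + f² + … + f^3).
≈ 6.560 × (0.2155 + 0.0464 + 0.0100) ≈ 6.560 × 0.2719 ≈ 1.784 μg/mL.

1.8 μg/mL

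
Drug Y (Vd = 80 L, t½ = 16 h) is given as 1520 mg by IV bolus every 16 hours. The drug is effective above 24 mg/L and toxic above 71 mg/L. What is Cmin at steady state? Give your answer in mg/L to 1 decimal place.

τ = 16 h = 1 half-life, so f = (1/2)^1 = 0.5.
Accumulation ratio R = 1/(1 − f) = 1/0.5 = 2/1.
Single-dose peak C₀ = D/Vd = 1520/80 = 19 mg/L.
Steady-state peak Cmax,ss = C₀·R = 19 × 2/1 ≈ 38.000 mg/L.
Steady-state trough Cmin,ss = Cmax,ss·f ≈ 38.000 × 0.5 ≈ 19.000 mg/L.
Trough 19.0 mg/L vs MEC 24 mg/L: subtherapeutic.

19.0 mg/L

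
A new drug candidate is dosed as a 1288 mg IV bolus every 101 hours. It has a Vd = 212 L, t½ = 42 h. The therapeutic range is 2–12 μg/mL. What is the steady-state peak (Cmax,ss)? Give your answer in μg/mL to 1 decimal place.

7.5 μg/mL

k = ln2/t½ = ln2/42 ≈ 0.016504 h⁻¹; fraction remaining f = e^(−kτ) = e^(−0.016504×101) ≈ 0.1888.
Accumulation ratio R = 1/(1 − f) ≈ 1/0.8112 ≈ 1.2327.
Single-dose peak C₀ = D/Vd = 1288/212 ≈ 6.075 μg/mL.
Cmax,ss = C₀/(1 − f) ≈ 6.075/0.8112 ≈ 7.489 μg/mL.
Peak 7.5 μg/mL vs MTC 12 μg/mL: below toxic threshold.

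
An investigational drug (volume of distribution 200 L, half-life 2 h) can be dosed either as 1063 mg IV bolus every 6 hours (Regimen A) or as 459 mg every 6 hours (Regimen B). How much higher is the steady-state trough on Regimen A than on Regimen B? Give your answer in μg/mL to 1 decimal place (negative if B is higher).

0.4 μg/mL

Regimen A: f = (1/2)^(6/2) ≈ 0.1250; Cmin,ss = (1063/200)·f/(1−f) ≈ 0.759 μg/mL.
Regimen B: f = (1/2)^(6/2) ≈ 0.1250; Cmin,ss = (459/200)·f/(1−f) ≈ 0.328 μg/mL.
Difference ≈ 0.759 − 0.328 ≈ 0.431 μg/mL.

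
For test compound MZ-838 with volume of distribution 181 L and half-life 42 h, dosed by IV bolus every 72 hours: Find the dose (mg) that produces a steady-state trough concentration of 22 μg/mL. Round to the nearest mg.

9084 mg

τ/t½ = 72/42 ≈ 1.7143, so f = (1/2)^(72/42) ≈ 0.304753.
Cmin,ss = (D/Vd)·f/(1−f), so D = Cmin,ss·Vd·(1−f)/f.
D = 22 × 181 × (1−f)/f ≈ 22 × 181 × 2.28135 ≈ 9084.34 mg.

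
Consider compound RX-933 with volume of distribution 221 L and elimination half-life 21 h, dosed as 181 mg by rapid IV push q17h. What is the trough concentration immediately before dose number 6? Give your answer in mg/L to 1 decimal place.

1.0 mg/L

f = (1/2)^(τ/t½) = (1/2)^(17/21) ≈ 0.5706.
C₀ = D/Vd = 181/221 ≈ 0.819 mg/L.
Before the 6th dose, 5 doses have been given. Superposition: Cmin = C₀·(f + f² + … + f^5).
≈ 0.819 × (0.5706 + 0.3256 + 0.1858 + 0.1060 + 0.0605) ≈ 0.819 × 1.2485 ≈ 1.023 mg/L.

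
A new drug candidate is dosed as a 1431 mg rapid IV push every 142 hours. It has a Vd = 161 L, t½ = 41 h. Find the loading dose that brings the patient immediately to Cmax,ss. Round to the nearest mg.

1574 mg

f = (1/2)^(142/41) ≈ 0.090658; accumulation ratio R = 1/(1−f) ≈ 1.09970.
Loading dose to hit Cmax,ss on first dose: D_load = D_maint·R ≈ 1431 × 1.09970 ≈ 1573.67 mg.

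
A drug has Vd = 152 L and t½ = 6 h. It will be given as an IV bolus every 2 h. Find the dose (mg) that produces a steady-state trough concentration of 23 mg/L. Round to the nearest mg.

τ/t½ = 2/6 ≈ 0.33333, so f = (1/2)^(2/6) ≈ 0.793701.
Cmin,ss = (D/Vd)·f/(1−f), so D = Cmin,ss·Vd·(1−f)/f.
D = 23 × 152 × (1−f)/f ≈ 23 × 152 × 0.25992 ≈ 908.68 mg.

909 mg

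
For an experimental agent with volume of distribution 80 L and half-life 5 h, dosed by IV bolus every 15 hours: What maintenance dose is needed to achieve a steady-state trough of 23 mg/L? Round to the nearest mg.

τ/t½ = 15/5 ≈ 3, so f = (1/2)^(15/5) ≈ 0.125000.
Cmin,ss = (D/Vd)·f/(1−f), so D = Cmin,ss·Vd·(1−f)/f.
D = 23 × 80 × (1−f)/f ≈ 23 × 80 × 7.00000 ≈ 12880.00 mg.

12880 mg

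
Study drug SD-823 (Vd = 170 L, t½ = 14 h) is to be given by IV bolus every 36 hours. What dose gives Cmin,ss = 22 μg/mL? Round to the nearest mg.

18490 mg

τ/t½ = 36/14 ≈ 2.5714, so f = (1/2)^(36/14) ≈ 0.168238.
Cmin,ss = (D/Vd)·f/(1−f), so D = Cmin,ss·Vd·(1−f)/f.
D = 22 × 170 × (1−f)/f ≈ 22 × 170 × 4.94396 ≈ 18490.41 mg.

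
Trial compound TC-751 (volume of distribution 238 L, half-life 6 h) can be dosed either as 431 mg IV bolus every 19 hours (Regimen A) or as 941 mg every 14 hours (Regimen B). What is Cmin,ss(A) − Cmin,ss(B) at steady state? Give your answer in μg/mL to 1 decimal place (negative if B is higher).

Regimen A: f = (1/2)^(19/6) ≈ 0.1114; Cmin,ss = (431/238)·f/(1−f) ≈ 0.227 μg/mL.
Regimen B: f = (1/2)^(14/6) ≈ 0.1984; Cmin,ss = (941/238)·f/(1−f) ≈ 0.979 μg/mL.
Difference ≈ 0.227 − 0.979 ≈ -0.752 μg/mL.

-0.8 μg/mL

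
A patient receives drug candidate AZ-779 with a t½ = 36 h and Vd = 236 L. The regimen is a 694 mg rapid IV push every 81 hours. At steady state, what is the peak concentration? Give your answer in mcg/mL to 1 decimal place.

3.7 mcg/mL

k = ln2/t½ = ln2/36 ≈ 0.019254 h⁻¹; fraction remaining f = e^(−kτ) = e^(−0.019254×81) ≈ 0.2102.
At steady state, accumulation factor R = 1/(1 − e^(−kτ)) ≈ 1.2661.
Single-dose peak C₀ = D/Vd = 694/236 ≈ 2.941 mcg/mL.
Steady-state peak Cmax,ss = C₀·R ≈ 2.941 × 1.2661 ≈ 3.724 mcg/mL.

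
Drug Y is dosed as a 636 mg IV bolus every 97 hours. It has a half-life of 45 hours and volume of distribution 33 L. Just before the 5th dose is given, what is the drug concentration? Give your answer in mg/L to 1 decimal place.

f = (1/2)^(τ/t½) = (1/2)^(97/45) ≈ 0.2244.
C₀ = D/Vd = 636/33 ≈ 19.273 mg/L.
Before the 5th dose, 4 doses have been given. Superposition: Cmin = C₀·(f + f² + … + f^4).
≈ 19.273 × (0.2244 + 0.0504 + 0.0113 + 0.0025) ≈ 19.273 × 0.2886 ≈ 5.562 mg/L.

5.6 mg/L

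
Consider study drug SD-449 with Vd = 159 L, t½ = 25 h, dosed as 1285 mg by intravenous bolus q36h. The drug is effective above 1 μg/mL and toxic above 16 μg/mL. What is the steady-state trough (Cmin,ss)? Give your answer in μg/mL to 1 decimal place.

4.7 μg/mL

k = ln2/t½ = ln2/25 ≈ 0.027726 h⁻¹; fraction remaining f = e^(−kτ) = e^(−0.027726×36) ≈ 0.3686.
Single-dose peak C₀ = D/Vd = 1285/159 ≈ 8.082 μg/mL.
Steady-state trough Cmin,ss = C₀·f/(1−f) ≈ 8.082 × 0.3686/0.6314 ≈ 4.718 μg/mL.
Trough 4.7 μg/mL vs MEC 1 μg/mL: adequate.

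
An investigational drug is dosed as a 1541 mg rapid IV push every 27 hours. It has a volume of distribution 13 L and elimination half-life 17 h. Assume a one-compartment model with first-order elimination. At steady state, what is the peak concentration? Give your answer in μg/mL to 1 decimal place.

177.6 μg/mL

τ/t½ = 27/17 ≈ 1.5882, so fraction remaining f = (1/2)^(27/17) ≈ 0.3326.
Accumulation ratio R = 1/(1 − f) ≈ 1/0.6674 ≈ 1.4984.
Single-dose peak C₀ = D/Vd = 1541/13 ≈ 118.538 μg/mL.
Steady-state peak Cmax,ss = C₀·R ≈ 118.538 × 1.4984 ≈ 177.617 μg/mL.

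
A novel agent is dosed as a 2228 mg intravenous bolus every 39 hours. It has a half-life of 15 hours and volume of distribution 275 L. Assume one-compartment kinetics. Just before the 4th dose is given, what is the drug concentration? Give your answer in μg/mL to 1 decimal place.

1.6 μg/mL

f = (1/2)^(τ/t½) = (1/2)^(39/15) ≈ 0.1649.
C₀ = D/Vd = 2228/275 ≈ 8.102 μg/mL.
Before the 4th dose, 3 doses have been given. Superposition: Cmin = C₀·(f + f² + … + f^3).
≈ 8.102 × (0.1649 + 0.0272 + 0.0045) ≈ 8.102 × 0.1966 ≈ 1.593 μg/mL.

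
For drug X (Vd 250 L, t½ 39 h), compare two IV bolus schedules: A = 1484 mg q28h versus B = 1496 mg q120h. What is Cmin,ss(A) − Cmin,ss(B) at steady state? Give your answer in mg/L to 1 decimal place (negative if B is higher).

8.4 mg/L

Regimen A: f = (1/2)^(28/39) ≈ 0.6080; Cmin,ss = (1484/250)·f/(1−f) ≈ 9.207 mg/L.
Regimen B: f = (1/2)^(120/39) ≈ 0.1185; Cmin,ss = (1496/250)·f/(1−f) ≈ 0.804 mg/L.
Difference ≈ 9.207 − 0.804 ≈ 8.403 mg/L.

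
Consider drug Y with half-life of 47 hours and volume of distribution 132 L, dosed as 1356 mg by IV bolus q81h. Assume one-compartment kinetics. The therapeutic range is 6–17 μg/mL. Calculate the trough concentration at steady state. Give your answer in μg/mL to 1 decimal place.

4.5 μg/mL

τ/t½ = 81/47 ≈ 1.7234, so fraction remaining f = (1/2)^(81/47) ≈ 0.3028.
Single-dose peak C₀ = D/Vd = 1356/132 ≈ 10.273 μg/mL.
Steady-state trough Cmin,ss = C₀·f/(1−f) ≈ 10.273 × 0.3028/0.6972 ≈ 4.462 μg/mL.
Trough 4.5 μg/mL vs MEC 6 μg/mL: subtherapeutic.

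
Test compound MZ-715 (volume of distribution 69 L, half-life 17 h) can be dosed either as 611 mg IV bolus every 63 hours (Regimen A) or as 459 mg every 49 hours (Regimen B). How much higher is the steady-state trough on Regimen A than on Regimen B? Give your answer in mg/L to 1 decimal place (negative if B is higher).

Regimen A: f = (1/2)^(63/17) ≈ 0.0766; Cmin,ss = (611/69)·f/(1−f) ≈ 0.735 mg/L.
Regimen B: f = (1/2)^(49/17) ≈ 0.1356; Cmin,ss = (459/69)·f/(1−f) ≈ 1.044 mg/L.
Difference ≈ 0.735 − 1.044 ≈ -0.309 mg/L.

-0.3 mg/L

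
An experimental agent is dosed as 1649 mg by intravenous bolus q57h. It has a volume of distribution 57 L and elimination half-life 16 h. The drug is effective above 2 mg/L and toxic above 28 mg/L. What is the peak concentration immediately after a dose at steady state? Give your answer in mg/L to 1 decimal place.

31.6 mg/L

Over one 57-h interval, 57/16 ≈ 3.5625 half-lives elapse, leaving f ≈ 0.0846 of each dose.
At steady state, accumulation factor R = 1/(1 − e^(−kτ)) ≈ 1.0924.
Single-dose peak C₀ = D/Vd = 1649/57 ≈ 28.930 mg/L.
Steady-state peak Cmax,ss = C₀·R ≈ 28.930 × 1.0924 ≈ 31.603 mg/L.
Peak 31.6 mg/L vs MTC 28 mg/L: exceeds toxic threshold.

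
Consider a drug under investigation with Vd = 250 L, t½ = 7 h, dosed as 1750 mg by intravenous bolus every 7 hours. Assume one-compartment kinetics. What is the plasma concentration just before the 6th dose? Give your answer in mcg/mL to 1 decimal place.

f = (1/2)^(τ/t½) = (1/2)^(7/7) ≈ 0.5000.
C₀ = D/Vd = 1750/250 ≈ 7.000 mcg/mL.
Before the 6th dose, 5 doses have been given. Superposition: Cmin = C₀·(f + f² + … + f^5).
≈ 7.000 × (0.5000 + 0.2500 + 0.1250 + 0.0625 + 0.0313) ≈ 7.000 × 0.9688 ≈ 6.782 mcg/mL.

6.8 mcg/mL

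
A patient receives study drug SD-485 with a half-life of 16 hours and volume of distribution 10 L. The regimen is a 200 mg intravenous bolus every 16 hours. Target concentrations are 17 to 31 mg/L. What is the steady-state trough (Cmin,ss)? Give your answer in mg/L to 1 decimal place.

20.0 mg/L

τ = 16 h = 1 half-life, so f = (1/2)^1 = 0.5.
At steady state, R = 1/(1 − 0.5) = 2/1.
Single-dose peak C₀ = D/Vd = 200/10 = 20 mg/L.
Steady-state peak Cmax,ss = C₀·R = 20 × 2/1 ≈ 40.000 mg/L.
Steady-state trough Cmin,ss = Cmax,ss·f ≈ 40.000 × 0.5 ≈ 20.000 mg/L.
Trough 20.0 mg/L vs MEC 17 mg/L: adequate.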